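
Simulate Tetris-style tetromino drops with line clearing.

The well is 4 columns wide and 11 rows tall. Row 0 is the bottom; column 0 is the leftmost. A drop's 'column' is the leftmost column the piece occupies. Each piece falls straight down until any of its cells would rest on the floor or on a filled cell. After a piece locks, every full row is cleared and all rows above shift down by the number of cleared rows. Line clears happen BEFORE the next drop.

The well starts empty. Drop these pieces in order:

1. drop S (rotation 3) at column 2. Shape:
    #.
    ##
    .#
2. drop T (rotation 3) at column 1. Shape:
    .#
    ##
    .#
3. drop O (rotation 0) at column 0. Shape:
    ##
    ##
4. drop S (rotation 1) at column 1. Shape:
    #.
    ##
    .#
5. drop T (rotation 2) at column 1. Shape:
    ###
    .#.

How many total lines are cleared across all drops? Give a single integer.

Drop 1: S rot3 at col 2 lands with bottom-row=0; cleared 0 line(s) (total 0); column heights now [0 0 3 2], max=3
Drop 2: T rot3 at col 1 lands with bottom-row=3; cleared 0 line(s) (total 0); column heights now [0 5 6 2], max=6
Drop 3: O rot0 at col 0 lands with bottom-row=5; cleared 0 line(s) (total 0); column heights now [7 7 6 2], max=7
Drop 4: S rot1 at col 1 lands with bottom-row=6; cleared 0 line(s) (total 0); column heights now [7 9 8 2], max=9
Drop 5: T rot2 at col 1 lands with bottom-row=8; cleared 0 line(s) (total 0); column heights now [7 10 10 10], max=10

Answer: 0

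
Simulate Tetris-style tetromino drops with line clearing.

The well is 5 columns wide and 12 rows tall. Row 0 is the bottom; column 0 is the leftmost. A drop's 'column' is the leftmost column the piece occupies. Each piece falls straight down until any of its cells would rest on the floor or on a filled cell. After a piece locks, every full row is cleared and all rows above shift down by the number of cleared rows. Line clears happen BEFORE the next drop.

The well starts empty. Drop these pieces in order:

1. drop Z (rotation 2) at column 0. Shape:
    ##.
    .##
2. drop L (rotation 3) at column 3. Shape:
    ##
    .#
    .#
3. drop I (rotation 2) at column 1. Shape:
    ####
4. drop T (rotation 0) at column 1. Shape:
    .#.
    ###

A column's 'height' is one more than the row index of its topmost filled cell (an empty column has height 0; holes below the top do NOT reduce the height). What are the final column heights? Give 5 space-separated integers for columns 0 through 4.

Answer: 2 5 6 5 4

Derivation:
Drop 1: Z rot2 at col 0 lands with bottom-row=0; cleared 0 line(s) (total 0); column heights now [2 2 1 0 0], max=2
Drop 2: L rot3 at col 3 lands with bottom-row=0; cleared 0 line(s) (total 0); column heights now [2 2 1 3 3], max=3
Drop 3: I rot2 at col 1 lands with bottom-row=3; cleared 0 line(s) (total 0); column heights now [2 4 4 4 4], max=4
Drop 4: T rot0 at col 1 lands with bottom-row=4; cleared 0 line(s) (total 0); column heights now [2 5 6 5 4], max=6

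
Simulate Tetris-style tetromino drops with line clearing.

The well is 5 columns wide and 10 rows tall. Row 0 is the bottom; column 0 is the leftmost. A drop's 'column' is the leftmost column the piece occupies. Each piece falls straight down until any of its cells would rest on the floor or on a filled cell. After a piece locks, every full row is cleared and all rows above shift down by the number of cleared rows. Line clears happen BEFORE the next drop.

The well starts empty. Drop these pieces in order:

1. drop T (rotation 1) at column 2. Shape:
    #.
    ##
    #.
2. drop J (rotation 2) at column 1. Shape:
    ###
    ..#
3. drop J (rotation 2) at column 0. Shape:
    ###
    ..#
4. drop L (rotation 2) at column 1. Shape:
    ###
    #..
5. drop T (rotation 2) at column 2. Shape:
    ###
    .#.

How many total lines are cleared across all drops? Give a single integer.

Drop 1: T rot1 at col 2 lands with bottom-row=0; cleared 0 line(s) (total 0); column heights now [0 0 3 2 0], max=3
Drop 2: J rot2 at col 1 lands with bottom-row=2; cleared 0 line(s) (total 0); column heights now [0 4 4 4 0], max=4
Drop 3: J rot2 at col 0 lands with bottom-row=4; cleared 0 line(s) (total 0); column heights now [6 6 6 4 0], max=6
Drop 4: L rot2 at col 1 lands with bottom-row=6; cleared 0 line(s) (total 0); column heights now [6 8 8 8 0], max=8
Drop 5: T rot2 at col 2 lands with bottom-row=8; cleared 0 line(s) (total 0); column heights now [6 8 10 10 10], max=10

Answer: 0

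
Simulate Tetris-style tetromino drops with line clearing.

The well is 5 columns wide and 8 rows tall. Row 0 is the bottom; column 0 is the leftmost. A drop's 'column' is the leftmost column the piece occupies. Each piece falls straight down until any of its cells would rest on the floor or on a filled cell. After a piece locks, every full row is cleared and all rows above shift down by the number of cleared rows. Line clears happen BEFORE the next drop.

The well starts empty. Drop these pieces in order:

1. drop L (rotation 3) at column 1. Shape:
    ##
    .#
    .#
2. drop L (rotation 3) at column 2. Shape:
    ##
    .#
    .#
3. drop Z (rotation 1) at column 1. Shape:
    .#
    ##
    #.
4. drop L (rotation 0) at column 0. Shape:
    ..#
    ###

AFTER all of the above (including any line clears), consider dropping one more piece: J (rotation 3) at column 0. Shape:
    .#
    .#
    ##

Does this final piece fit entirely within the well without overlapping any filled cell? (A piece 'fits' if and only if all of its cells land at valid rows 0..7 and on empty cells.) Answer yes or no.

Answer: no

Derivation:
Drop 1: L rot3 at col 1 lands with bottom-row=0; cleared 0 line(s) (total 0); column heights now [0 3 3 0 0], max=3
Drop 2: L rot3 at col 2 lands with bottom-row=1; cleared 0 line(s) (total 0); column heights now [0 3 4 4 0], max=4
Drop 3: Z rot1 at col 1 lands with bottom-row=3; cleared 0 line(s) (total 0); column heights now [0 5 6 4 0], max=6
Drop 4: L rot0 at col 0 lands with bottom-row=6; cleared 0 line(s) (total 0); column heights now [7 7 8 4 0], max=8
Test piece J rot3 at col 0 (width 2): heights before test = [7 7 8 4 0]; fits = False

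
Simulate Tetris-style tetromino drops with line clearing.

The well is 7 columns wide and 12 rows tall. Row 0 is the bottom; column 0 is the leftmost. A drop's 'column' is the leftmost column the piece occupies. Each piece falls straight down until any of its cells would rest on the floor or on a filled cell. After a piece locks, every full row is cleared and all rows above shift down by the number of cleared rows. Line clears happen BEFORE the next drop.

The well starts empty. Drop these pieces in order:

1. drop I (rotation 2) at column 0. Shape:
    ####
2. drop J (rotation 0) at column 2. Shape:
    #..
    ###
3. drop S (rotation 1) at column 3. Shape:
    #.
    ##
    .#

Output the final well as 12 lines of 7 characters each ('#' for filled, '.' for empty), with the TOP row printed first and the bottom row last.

Answer: .......
.......
.......
.......
.......
.......
.......
...#...
...##..
..#.#..
..###..
####...

Derivation:
Drop 1: I rot2 at col 0 lands with bottom-row=0; cleared 0 line(s) (total 0); column heights now [1 1 1 1 0 0 0], max=1
Drop 2: J rot0 at col 2 lands with bottom-row=1; cleared 0 line(s) (total 0); column heights now [1 1 3 2 2 0 0], max=3
Drop 3: S rot1 at col 3 lands with bottom-row=2; cleared 0 line(s) (total 0); column heights now [1 1 3 5 4 0 0], max=5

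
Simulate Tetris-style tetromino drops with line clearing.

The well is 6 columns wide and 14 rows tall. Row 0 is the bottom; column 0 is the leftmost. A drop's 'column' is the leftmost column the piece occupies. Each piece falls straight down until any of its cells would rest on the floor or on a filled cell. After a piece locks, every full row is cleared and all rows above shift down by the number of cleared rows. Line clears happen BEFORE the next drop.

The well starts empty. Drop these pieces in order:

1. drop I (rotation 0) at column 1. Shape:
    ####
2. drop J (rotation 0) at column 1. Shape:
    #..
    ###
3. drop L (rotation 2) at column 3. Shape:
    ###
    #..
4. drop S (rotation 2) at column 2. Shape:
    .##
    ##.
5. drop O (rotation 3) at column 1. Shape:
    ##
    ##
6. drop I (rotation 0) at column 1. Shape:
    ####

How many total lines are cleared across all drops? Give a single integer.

Drop 1: I rot0 at col 1 lands with bottom-row=0; cleared 0 line(s) (total 0); column heights now [0 1 1 1 1 0], max=1
Drop 2: J rot0 at col 1 lands with bottom-row=1; cleared 0 line(s) (total 0); column heights now [0 3 2 2 1 0], max=3
Drop 3: L rot2 at col 3 lands with bottom-row=2; cleared 0 line(s) (total 0); column heights now [0 3 2 4 4 4], max=4
Drop 4: S rot2 at col 2 lands with bottom-row=4; cleared 0 line(s) (total 0); column heights now [0 3 5 6 6 4], max=6
Drop 5: O rot3 at col 1 lands with bottom-row=5; cleared 0 line(s) (total 0); column heights now [0 7 7 6 6 4], max=7
Drop 6: I rot0 at col 1 lands with bottom-row=7; cleared 0 line(s) (total 0); column heights now [0 8 8 8 8 4], max=8

Answer: 0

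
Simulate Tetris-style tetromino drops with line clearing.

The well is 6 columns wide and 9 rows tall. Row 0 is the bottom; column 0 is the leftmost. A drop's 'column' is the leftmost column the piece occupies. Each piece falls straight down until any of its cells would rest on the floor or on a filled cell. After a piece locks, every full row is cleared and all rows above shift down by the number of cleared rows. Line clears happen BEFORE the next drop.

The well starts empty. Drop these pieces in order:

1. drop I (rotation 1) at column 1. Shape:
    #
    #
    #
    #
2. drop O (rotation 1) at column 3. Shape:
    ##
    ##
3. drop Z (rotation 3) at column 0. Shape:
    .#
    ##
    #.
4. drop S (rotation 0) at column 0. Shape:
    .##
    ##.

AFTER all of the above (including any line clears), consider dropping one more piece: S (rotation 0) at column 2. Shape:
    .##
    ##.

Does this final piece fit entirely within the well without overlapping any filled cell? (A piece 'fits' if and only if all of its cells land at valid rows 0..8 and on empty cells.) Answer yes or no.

Drop 1: I rot1 at col 1 lands with bottom-row=0; cleared 0 line(s) (total 0); column heights now [0 4 0 0 0 0], max=4
Drop 2: O rot1 at col 3 lands with bottom-row=0; cleared 0 line(s) (total 0); column heights now [0 4 0 2 2 0], max=4
Drop 3: Z rot3 at col 0 lands with bottom-row=3; cleared 0 line(s) (total 0); column heights now [5 6 0 2 2 0], max=6
Drop 4: S rot0 at col 0 lands with bottom-row=6; cleared 0 line(s) (total 0); column heights now [7 8 8 2 2 0], max=8
Test piece S rot0 at col 2 (width 3): heights before test = [7 8 8 2 2 0]; fits = False

Answer: no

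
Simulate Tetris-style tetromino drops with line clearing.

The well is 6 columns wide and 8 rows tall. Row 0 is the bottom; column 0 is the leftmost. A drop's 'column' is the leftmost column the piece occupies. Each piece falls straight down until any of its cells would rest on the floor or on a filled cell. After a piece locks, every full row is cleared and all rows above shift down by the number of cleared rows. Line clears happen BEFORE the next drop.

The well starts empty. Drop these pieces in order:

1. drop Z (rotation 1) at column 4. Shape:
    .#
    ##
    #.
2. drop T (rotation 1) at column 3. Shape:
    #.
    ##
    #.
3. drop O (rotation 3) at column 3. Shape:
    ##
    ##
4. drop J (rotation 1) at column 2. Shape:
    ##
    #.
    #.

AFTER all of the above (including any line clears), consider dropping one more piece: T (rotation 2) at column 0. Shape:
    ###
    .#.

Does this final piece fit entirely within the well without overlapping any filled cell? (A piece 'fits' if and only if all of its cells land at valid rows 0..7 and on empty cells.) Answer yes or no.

Drop 1: Z rot1 at col 4 lands with bottom-row=0; cleared 0 line(s) (total 0); column heights now [0 0 0 0 2 3], max=3
Drop 2: T rot1 at col 3 lands with bottom-row=1; cleared 0 line(s) (total 0); column heights now [0 0 0 4 3 3], max=4
Drop 3: O rot3 at col 3 lands with bottom-row=4; cleared 0 line(s) (total 0); column heights now [0 0 0 6 6 3], max=6
Drop 4: J rot1 at col 2 lands with bottom-row=4; cleared 0 line(s) (total 0); column heights now [0 0 7 7 6 3], max=7
Test piece T rot2 at col 0 (width 3): heights before test = [0 0 7 7 6 3]; fits = True

Answer: yes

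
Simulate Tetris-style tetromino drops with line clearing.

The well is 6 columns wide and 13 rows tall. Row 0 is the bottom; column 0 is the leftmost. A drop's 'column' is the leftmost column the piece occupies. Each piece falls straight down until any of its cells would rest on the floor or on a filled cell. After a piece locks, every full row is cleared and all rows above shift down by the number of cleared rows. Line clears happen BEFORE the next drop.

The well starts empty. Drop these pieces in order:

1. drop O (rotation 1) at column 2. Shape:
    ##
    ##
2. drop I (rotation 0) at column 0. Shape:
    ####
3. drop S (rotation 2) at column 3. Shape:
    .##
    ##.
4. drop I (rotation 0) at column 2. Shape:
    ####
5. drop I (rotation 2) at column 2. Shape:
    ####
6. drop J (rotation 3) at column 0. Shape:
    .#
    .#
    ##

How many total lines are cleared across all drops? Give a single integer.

Drop 1: O rot1 at col 2 lands with bottom-row=0; cleared 0 line(s) (total 0); column heights now [0 0 2 2 0 0], max=2
Drop 2: I rot0 at col 0 lands with bottom-row=2; cleared 0 line(s) (total 0); column heights now [3 3 3 3 0 0], max=3
Drop 3: S rot2 at col 3 lands with bottom-row=3; cleared 0 line(s) (total 0); column heights now [3 3 3 4 5 5], max=5
Drop 4: I rot0 at col 2 lands with bottom-row=5; cleared 0 line(s) (total 0); column heights now [3 3 6 6 6 6], max=6
Drop 5: I rot2 at col 2 lands with bottom-row=6; cleared 0 line(s) (total 0); column heights now [3 3 7 7 7 7], max=7
Drop 6: J rot3 at col 0 lands with bottom-row=3; cleared 0 line(s) (total 0); column heights now [4 6 7 7 7 7], max=7

Answer: 0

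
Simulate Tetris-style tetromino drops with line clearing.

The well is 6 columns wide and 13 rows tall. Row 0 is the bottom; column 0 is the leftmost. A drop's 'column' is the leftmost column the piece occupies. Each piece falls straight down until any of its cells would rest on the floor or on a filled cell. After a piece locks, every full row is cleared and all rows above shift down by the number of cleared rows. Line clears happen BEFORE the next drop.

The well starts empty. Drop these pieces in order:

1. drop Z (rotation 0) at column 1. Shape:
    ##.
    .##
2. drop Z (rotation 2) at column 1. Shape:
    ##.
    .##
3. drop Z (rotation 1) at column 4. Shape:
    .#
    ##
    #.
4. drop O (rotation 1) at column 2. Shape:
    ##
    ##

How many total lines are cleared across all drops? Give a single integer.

Drop 1: Z rot0 at col 1 lands with bottom-row=0; cleared 0 line(s) (total 0); column heights now [0 2 2 1 0 0], max=2
Drop 2: Z rot2 at col 1 lands with bottom-row=2; cleared 0 line(s) (total 0); column heights now [0 4 4 3 0 0], max=4
Drop 3: Z rot1 at col 4 lands with bottom-row=0; cleared 0 line(s) (total 0); column heights now [0 4 4 3 2 3], max=4
Drop 4: O rot1 at col 2 lands with bottom-row=4; cleared 0 line(s) (total 0); column heights now [0 4 6 6 2 3], max=6

Answer: 0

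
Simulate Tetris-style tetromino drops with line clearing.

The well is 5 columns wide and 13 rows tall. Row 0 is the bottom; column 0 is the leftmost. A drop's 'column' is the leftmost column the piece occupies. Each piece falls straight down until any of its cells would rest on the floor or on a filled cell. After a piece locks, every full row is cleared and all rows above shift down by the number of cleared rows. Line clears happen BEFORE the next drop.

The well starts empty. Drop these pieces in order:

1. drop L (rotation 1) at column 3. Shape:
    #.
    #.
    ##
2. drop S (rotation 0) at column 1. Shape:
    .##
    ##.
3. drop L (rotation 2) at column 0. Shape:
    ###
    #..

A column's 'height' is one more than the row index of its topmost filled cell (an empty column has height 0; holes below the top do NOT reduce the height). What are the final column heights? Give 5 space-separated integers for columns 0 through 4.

Answer: 5 5 5 4 1

Derivation:
Drop 1: L rot1 at col 3 lands with bottom-row=0; cleared 0 line(s) (total 0); column heights now [0 0 0 3 1], max=3
Drop 2: S rot0 at col 1 lands with bottom-row=2; cleared 0 line(s) (total 0); column heights now [0 3 4 4 1], max=4
Drop 3: L rot2 at col 0 lands with bottom-row=3; cleared 0 line(s) (total 0); column heights now [5 5 5 4 1], max=5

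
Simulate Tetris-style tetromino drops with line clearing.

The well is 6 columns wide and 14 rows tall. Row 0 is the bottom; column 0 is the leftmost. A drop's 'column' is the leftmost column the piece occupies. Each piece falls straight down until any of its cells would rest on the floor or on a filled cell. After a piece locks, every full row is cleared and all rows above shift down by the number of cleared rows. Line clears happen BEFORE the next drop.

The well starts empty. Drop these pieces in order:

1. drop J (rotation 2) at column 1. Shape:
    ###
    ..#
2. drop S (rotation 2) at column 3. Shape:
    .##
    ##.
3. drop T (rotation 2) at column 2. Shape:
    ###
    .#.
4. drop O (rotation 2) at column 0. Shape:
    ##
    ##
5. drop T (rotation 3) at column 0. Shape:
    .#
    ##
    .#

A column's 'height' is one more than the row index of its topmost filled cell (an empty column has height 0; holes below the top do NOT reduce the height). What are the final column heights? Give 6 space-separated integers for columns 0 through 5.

Drop 1: J rot2 at col 1 lands with bottom-row=0; cleared 0 line(s) (total 0); column heights now [0 2 2 2 0 0], max=2
Drop 2: S rot2 at col 3 lands with bottom-row=2; cleared 0 line(s) (total 0); column heights now [0 2 2 3 4 4], max=4
Drop 3: T rot2 at col 2 lands with bottom-row=3; cleared 0 line(s) (total 0); column heights now [0 2 5 5 5 4], max=5
Drop 4: O rot2 at col 0 lands with bottom-row=2; cleared 0 line(s) (total 0); column heights now [4 4 5 5 5 4], max=5
Drop 5: T rot3 at col 0 lands with bottom-row=4; cleared 0 line(s) (total 0); column heights now [6 7 5 5 5 4], max=7

Answer: 6 7 5 5 5 4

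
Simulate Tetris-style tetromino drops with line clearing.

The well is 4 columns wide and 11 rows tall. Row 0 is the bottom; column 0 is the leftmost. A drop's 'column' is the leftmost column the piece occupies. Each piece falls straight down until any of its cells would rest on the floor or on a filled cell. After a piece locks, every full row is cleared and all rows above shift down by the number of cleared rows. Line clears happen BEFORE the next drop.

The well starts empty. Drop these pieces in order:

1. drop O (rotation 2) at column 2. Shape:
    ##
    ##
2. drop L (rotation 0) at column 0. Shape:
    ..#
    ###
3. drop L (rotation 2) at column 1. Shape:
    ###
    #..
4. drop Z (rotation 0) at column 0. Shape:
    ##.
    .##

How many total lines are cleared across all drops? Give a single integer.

Answer: 0

Derivation:
Drop 1: O rot2 at col 2 lands with bottom-row=0; cleared 0 line(s) (total 0); column heights now [0 0 2 2], max=2
Drop 2: L rot0 at col 0 lands with bottom-row=2; cleared 0 line(s) (total 0); column heights now [3 3 4 2], max=4
Drop 3: L rot2 at col 1 lands with bottom-row=3; cleared 0 line(s) (total 0); column heights now [3 5 5 5], max=5
Drop 4: Z rot0 at col 0 lands with bottom-row=5; cleared 0 line(s) (total 0); column heights now [7 7 6 5], max=7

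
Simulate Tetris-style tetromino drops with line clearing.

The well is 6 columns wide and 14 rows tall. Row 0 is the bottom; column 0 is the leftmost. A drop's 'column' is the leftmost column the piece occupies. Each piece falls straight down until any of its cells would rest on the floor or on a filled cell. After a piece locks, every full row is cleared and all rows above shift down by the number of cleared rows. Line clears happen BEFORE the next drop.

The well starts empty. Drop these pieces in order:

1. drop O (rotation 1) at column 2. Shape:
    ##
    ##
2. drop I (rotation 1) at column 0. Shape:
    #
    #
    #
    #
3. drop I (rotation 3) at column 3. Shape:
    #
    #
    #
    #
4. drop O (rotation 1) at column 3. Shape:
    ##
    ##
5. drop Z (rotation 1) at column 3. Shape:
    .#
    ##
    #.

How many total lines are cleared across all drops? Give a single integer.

Drop 1: O rot1 at col 2 lands with bottom-row=0; cleared 0 line(s) (total 0); column heights now [0 0 2 2 0 0], max=2
Drop 2: I rot1 at col 0 lands with bottom-row=0; cleared 0 line(s) (total 0); column heights now [4 0 2 2 0 0], max=4
Drop 3: I rot3 at col 3 lands with bottom-row=2; cleared 0 line(s) (total 0); column heights now [4 0 2 6 0 0], max=6
Drop 4: O rot1 at col 3 lands with bottom-row=6; cleared 0 line(s) (total 0); column heights now [4 0 2 8 8 0], max=8
Drop 5: Z rot1 at col 3 lands with bottom-row=8; cleared 0 line(s) (total 0); column heights now [4 0 2 10 11 0], max=11

Answer: 0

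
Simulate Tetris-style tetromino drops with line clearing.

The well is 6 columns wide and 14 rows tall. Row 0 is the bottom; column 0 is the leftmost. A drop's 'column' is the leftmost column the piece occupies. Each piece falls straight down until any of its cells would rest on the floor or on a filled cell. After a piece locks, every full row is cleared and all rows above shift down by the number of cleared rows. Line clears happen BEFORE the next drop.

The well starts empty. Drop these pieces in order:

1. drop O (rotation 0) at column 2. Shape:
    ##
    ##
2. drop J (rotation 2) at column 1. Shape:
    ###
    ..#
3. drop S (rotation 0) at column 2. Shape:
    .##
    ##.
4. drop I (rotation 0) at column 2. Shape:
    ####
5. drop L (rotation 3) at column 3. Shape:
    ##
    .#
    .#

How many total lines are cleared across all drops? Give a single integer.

Drop 1: O rot0 at col 2 lands with bottom-row=0; cleared 0 line(s) (total 0); column heights now [0 0 2 2 0 0], max=2
Drop 2: J rot2 at col 1 lands with bottom-row=2; cleared 0 line(s) (total 0); column heights now [0 4 4 4 0 0], max=4
Drop 3: S rot0 at col 2 lands with bottom-row=4; cleared 0 line(s) (total 0); column heights now [0 4 5 6 6 0], max=6
Drop 4: I rot0 at col 2 lands with bottom-row=6; cleared 0 line(s) (total 0); column heights now [0 4 7 7 7 7], max=7
Drop 5: L rot3 at col 3 lands with bottom-row=7; cleared 0 line(s) (total 0); column heights now [0 4 7 10 10 7], max=10

Answer: 0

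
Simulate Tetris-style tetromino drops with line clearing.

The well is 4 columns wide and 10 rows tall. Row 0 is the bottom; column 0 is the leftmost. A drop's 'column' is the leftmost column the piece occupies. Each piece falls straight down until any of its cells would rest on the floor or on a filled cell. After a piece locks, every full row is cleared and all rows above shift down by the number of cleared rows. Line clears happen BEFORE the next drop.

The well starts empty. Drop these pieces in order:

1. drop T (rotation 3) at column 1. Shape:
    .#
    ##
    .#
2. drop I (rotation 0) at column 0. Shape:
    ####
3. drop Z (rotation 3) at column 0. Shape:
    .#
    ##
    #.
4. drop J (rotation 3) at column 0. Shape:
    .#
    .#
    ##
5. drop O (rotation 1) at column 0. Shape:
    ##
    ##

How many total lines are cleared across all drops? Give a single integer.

Answer: 1

Derivation:
Drop 1: T rot3 at col 1 lands with bottom-row=0; cleared 0 line(s) (total 0); column heights now [0 2 3 0], max=3
Drop 2: I rot0 at col 0 lands with bottom-row=3; cleared 1 line(s) (total 1); column heights now [0 2 3 0], max=3
Drop 3: Z rot3 at col 0 lands with bottom-row=1; cleared 0 line(s) (total 1); column heights now [3 4 3 0], max=4
Drop 4: J rot3 at col 0 lands with bottom-row=4; cleared 0 line(s) (total 1); column heights now [5 7 3 0], max=7
Drop 5: O rot1 at col 0 lands with bottom-row=7; cleared 0 line(s) (total 1); column heights now [9 9 3 0], max=9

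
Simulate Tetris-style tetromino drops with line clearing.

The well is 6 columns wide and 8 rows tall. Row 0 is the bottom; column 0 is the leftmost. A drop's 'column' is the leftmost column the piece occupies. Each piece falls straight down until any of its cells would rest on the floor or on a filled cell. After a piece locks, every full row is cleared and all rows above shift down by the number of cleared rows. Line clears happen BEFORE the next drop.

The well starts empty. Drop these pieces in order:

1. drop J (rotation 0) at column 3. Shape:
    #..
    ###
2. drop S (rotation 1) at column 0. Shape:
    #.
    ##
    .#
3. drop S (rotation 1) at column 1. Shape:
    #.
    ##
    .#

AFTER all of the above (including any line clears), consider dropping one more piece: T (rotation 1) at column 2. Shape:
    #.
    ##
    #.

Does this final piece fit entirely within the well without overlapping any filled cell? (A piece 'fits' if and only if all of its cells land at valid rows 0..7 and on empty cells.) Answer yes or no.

Drop 1: J rot0 at col 3 lands with bottom-row=0; cleared 0 line(s) (total 0); column heights now [0 0 0 2 1 1], max=2
Drop 2: S rot1 at col 0 lands with bottom-row=0; cleared 0 line(s) (total 0); column heights now [3 2 0 2 1 1], max=3
Drop 3: S rot1 at col 1 lands with bottom-row=1; cleared 0 line(s) (total 0); column heights now [3 4 3 2 1 1], max=4
Test piece T rot1 at col 2 (width 2): heights before test = [3 4 3 2 1 1]; fits = True

Answer: yes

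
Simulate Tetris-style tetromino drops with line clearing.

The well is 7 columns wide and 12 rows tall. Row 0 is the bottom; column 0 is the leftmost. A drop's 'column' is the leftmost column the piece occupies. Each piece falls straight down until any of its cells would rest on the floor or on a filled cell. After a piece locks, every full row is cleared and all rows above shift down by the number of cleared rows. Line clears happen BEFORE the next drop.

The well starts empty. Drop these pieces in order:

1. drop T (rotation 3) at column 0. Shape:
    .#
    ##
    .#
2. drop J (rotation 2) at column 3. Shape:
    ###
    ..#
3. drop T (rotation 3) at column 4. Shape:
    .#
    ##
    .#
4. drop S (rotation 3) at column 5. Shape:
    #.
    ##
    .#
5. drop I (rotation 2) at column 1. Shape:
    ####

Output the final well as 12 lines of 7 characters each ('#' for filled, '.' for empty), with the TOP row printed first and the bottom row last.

Drop 1: T rot3 at col 0 lands with bottom-row=0; cleared 0 line(s) (total 0); column heights now [2 3 0 0 0 0 0], max=3
Drop 2: J rot2 at col 3 lands with bottom-row=0; cleared 0 line(s) (total 0); column heights now [2 3 0 2 2 2 0], max=3
Drop 3: T rot3 at col 4 lands with bottom-row=2; cleared 0 line(s) (total 0); column heights now [2 3 0 2 4 5 0], max=5
Drop 4: S rot3 at col 5 lands with bottom-row=4; cleared 0 line(s) (total 0); column heights now [2 3 0 2 4 7 6], max=7
Drop 5: I rot2 at col 1 lands with bottom-row=4; cleared 0 line(s) (total 0); column heights now [2 5 5 5 5 7 6], max=7

Answer: .......
.......
.......
.......
.......
.....#.
.....##
.######
....##.
.#...#.
##.###.
.#...#.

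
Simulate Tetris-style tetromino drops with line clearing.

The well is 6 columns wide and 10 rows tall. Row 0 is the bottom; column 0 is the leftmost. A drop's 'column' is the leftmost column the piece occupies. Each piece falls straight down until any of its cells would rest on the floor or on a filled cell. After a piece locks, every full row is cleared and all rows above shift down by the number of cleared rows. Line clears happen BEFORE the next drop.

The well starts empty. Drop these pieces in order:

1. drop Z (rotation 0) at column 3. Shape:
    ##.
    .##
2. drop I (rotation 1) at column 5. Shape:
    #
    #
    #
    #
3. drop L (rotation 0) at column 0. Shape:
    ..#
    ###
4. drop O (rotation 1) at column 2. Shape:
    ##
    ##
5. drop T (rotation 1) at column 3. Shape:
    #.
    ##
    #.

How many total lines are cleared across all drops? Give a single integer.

Drop 1: Z rot0 at col 3 lands with bottom-row=0; cleared 0 line(s) (total 0); column heights now [0 0 0 2 2 1], max=2
Drop 2: I rot1 at col 5 lands with bottom-row=1; cleared 0 line(s) (total 0); column heights now [0 0 0 2 2 5], max=5
Drop 3: L rot0 at col 0 lands with bottom-row=0; cleared 0 line(s) (total 0); column heights now [1 1 2 2 2 5], max=5
Drop 4: O rot1 at col 2 lands with bottom-row=2; cleared 0 line(s) (total 0); column heights now [1 1 4 4 2 5], max=5
Drop 5: T rot1 at col 3 lands with bottom-row=4; cleared 0 line(s) (total 0); column heights now [1 1 4 7 6 5], max=7

Answer: 0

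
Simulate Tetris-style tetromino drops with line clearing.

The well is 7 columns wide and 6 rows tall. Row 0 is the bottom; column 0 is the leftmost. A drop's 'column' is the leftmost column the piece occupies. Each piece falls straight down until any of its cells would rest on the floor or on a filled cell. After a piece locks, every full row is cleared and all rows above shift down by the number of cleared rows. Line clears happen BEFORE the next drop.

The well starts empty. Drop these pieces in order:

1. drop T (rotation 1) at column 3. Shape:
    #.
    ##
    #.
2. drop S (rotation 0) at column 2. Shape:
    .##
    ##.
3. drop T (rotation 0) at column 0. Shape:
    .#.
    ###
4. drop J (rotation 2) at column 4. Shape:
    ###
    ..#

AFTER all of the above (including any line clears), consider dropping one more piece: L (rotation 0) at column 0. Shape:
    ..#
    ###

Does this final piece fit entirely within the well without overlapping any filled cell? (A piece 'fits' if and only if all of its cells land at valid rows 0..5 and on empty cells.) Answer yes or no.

Drop 1: T rot1 at col 3 lands with bottom-row=0; cleared 0 line(s) (total 0); column heights now [0 0 0 3 2 0 0], max=3
Drop 2: S rot0 at col 2 lands with bottom-row=3; cleared 0 line(s) (total 0); column heights now [0 0 4 5 5 0 0], max=5
Drop 3: T rot0 at col 0 lands with bottom-row=4; cleared 0 line(s) (total 0); column heights now [5 6 5 5 5 0 0], max=6
Drop 4: J rot2 at col 4 lands with bottom-row=4; cleared 0 line(s) (total 0); column heights now [5 6 5 5 6 6 6], max=6
Test piece L rot0 at col 0 (width 3): heights before test = [5 6 5 5 6 6 6]; fits = False

Answer: no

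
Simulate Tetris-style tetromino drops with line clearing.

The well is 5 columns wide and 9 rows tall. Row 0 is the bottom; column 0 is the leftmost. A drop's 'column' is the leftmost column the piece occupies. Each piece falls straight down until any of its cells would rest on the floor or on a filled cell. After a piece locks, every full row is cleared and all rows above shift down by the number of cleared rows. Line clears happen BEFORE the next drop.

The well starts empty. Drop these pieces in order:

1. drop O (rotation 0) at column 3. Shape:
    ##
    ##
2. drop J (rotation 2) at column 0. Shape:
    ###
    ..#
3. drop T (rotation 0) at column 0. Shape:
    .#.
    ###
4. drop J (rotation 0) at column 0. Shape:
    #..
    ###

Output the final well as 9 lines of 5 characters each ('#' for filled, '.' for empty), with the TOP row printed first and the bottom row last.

Answer: .....
.....
.....
.....
#....
###..
.#...
###..
..###

Derivation:
Drop 1: O rot0 at col 3 lands with bottom-row=0; cleared 0 line(s) (total 0); column heights now [0 0 0 2 2], max=2
Drop 2: J rot2 at col 0 lands with bottom-row=0; cleared 1 line(s) (total 1); column heights now [0 0 1 1 1], max=1
Drop 3: T rot0 at col 0 lands with bottom-row=1; cleared 0 line(s) (total 1); column heights now [2 3 2 1 1], max=3
Drop 4: J rot0 at col 0 lands with bottom-row=3; cleared 0 line(s) (total 1); column heights now [5 4 4 1 1], max=5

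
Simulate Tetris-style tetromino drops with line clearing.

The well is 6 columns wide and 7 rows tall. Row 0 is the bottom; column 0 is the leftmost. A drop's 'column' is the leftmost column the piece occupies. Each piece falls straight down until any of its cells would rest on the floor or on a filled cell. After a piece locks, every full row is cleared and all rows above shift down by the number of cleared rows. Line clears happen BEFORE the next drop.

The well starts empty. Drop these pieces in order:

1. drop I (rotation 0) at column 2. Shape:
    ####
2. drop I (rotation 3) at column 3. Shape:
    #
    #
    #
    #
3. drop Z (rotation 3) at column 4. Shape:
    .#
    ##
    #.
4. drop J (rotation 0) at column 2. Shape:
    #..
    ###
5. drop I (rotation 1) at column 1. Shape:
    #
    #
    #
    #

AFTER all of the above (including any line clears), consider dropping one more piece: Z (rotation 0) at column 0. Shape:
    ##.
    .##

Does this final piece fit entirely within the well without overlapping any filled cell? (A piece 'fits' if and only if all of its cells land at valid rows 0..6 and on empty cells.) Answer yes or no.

Answer: no

Derivation:
Drop 1: I rot0 at col 2 lands with bottom-row=0; cleared 0 line(s) (total 0); column heights now [0 0 1 1 1 1], max=1
Drop 2: I rot3 at col 3 lands with bottom-row=1; cleared 0 line(s) (total 0); column heights now [0 0 1 5 1 1], max=5
Drop 3: Z rot3 at col 4 lands with bottom-row=1; cleared 0 line(s) (total 0); column heights now [0 0 1 5 3 4], max=5
Drop 4: J rot0 at col 2 lands with bottom-row=5; cleared 0 line(s) (total 0); column heights now [0 0 7 6 6 4], max=7
Drop 5: I rot1 at col 1 lands with bottom-row=0; cleared 0 line(s) (total 0); column heights now [0 4 7 6 6 4], max=7
Test piece Z rot0 at col 0 (width 3): heights before test = [0 4 7 6 6 4]; fits = False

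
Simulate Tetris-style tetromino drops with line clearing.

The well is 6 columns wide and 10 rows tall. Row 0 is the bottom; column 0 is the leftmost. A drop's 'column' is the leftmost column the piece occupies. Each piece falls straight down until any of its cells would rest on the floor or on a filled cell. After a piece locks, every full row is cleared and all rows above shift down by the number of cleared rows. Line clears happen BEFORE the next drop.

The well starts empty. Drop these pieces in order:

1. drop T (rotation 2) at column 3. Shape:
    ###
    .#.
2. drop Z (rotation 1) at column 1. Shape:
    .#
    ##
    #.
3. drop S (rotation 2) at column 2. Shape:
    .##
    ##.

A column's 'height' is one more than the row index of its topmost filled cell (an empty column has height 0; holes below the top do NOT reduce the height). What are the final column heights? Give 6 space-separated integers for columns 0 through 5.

Answer: 0 2 4 5 5 2

Derivation:
Drop 1: T rot2 at col 3 lands with bottom-row=0; cleared 0 line(s) (total 0); column heights now [0 0 0 2 2 2], max=2
Drop 2: Z rot1 at col 1 lands with bottom-row=0; cleared 0 line(s) (total 0); column heights now [0 2 3 2 2 2], max=3
Drop 3: S rot2 at col 2 lands with bottom-row=3; cleared 0 line(s) (total 0); column heights now [0 2 4 5 5 2], max=5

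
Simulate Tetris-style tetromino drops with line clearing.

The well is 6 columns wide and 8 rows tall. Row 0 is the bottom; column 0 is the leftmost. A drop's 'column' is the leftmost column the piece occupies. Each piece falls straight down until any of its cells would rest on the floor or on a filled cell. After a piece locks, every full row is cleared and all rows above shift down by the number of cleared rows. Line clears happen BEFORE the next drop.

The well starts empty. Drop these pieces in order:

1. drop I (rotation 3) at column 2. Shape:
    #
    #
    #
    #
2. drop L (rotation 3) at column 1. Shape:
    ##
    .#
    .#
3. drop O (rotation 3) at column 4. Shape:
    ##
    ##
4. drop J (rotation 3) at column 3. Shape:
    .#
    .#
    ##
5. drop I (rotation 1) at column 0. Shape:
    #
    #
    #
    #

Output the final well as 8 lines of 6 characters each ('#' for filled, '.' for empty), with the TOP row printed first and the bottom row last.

Drop 1: I rot3 at col 2 lands with bottom-row=0; cleared 0 line(s) (total 0); column heights now [0 0 4 0 0 0], max=4
Drop 2: L rot3 at col 1 lands with bottom-row=4; cleared 0 line(s) (total 0); column heights now [0 7 7 0 0 0], max=7
Drop 3: O rot3 at col 4 lands with bottom-row=0; cleared 0 line(s) (total 0); column heights now [0 7 7 0 2 2], max=7
Drop 4: J rot3 at col 3 lands with bottom-row=2; cleared 0 line(s) (total 0); column heights now [0 7 7 3 5 2], max=7
Drop 5: I rot1 at col 0 lands with bottom-row=0; cleared 0 line(s) (total 0); column heights now [4 7 7 3 5 2], max=7

Answer: ......
.##...
..#...
..#.#.
#.#.#.
#.###.
#.#.##
#.#.##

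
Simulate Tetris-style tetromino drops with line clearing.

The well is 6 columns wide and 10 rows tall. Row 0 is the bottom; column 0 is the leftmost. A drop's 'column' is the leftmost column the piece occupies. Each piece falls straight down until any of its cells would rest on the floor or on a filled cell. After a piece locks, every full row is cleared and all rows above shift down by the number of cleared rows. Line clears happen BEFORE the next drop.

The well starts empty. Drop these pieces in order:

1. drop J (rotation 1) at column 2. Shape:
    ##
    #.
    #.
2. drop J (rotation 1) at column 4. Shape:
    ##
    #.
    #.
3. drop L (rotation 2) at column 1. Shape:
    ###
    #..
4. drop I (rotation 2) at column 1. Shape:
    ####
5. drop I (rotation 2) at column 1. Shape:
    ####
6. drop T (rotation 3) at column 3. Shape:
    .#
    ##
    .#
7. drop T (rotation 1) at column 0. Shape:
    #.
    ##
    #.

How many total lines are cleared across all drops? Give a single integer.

Answer: 0

Derivation:
Drop 1: J rot1 at col 2 lands with bottom-row=0; cleared 0 line(s) (total 0); column heights now [0 0 3 3 0 0], max=3
Drop 2: J rot1 at col 4 lands with bottom-row=0; cleared 0 line(s) (total 0); column heights now [0 0 3 3 3 3], max=3
Drop 3: L rot2 at col 1 lands with bottom-row=2; cleared 0 line(s) (total 0); column heights now [0 4 4 4 3 3], max=4
Drop 4: I rot2 at col 1 lands with bottom-row=4; cleared 0 line(s) (total 0); column heights now [0 5 5 5 5 3], max=5
Drop 5: I rot2 at col 1 lands with bottom-row=5; cleared 0 line(s) (total 0); column heights now [0 6 6 6 6 3], max=6
Drop 6: T rot3 at col 3 lands with bottom-row=6; cleared 0 line(s) (total 0); column heights now [0 6 6 8 9 3], max=9
Drop 7: T rot1 at col 0 lands with bottom-row=5; cleared 0 line(s) (total 0); column heights now [8 7 6 8 9 3], max=9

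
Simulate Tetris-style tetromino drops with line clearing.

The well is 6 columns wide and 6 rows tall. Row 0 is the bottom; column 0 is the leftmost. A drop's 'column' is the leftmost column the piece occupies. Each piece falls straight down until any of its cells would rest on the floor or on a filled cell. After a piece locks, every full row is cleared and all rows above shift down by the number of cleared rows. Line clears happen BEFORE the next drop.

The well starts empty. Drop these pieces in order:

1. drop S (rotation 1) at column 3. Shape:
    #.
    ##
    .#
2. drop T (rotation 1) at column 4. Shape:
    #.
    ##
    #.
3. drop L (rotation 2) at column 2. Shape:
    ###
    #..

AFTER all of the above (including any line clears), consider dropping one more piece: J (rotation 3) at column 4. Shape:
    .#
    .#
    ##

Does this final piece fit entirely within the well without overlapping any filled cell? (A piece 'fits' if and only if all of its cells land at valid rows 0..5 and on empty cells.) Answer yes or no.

Answer: no

Derivation:
Drop 1: S rot1 at col 3 lands with bottom-row=0; cleared 0 line(s) (total 0); column heights now [0 0 0 3 2 0], max=3
Drop 2: T rot1 at col 4 lands with bottom-row=2; cleared 0 line(s) (total 0); column heights now [0 0 0 3 5 4], max=5
Drop 3: L rot2 at col 2 lands with bottom-row=4; cleared 0 line(s) (total 0); column heights now [0 0 6 6 6 4], max=6
Test piece J rot3 at col 4 (width 2): heights before test = [0 0 6 6 6 4]; fits = False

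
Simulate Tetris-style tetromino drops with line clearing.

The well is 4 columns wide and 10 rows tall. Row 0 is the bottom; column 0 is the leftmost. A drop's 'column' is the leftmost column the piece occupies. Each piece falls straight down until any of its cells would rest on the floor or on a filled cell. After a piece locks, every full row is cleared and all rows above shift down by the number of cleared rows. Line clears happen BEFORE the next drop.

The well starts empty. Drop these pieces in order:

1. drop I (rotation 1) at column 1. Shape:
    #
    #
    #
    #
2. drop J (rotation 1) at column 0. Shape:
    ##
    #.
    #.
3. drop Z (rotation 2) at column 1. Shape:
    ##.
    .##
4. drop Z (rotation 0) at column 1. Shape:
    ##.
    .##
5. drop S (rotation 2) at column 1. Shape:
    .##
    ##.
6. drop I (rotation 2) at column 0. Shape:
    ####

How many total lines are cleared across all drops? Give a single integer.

Answer: 2

Derivation:
Drop 1: I rot1 at col 1 lands with bottom-row=0; cleared 0 line(s) (total 0); column heights now [0 4 0 0], max=4
Drop 2: J rot1 at col 0 lands with bottom-row=2; cleared 0 line(s) (total 0); column heights now [5 5 0 0], max=5
Drop 3: Z rot2 at col 1 lands with bottom-row=4; cleared 1 line(s) (total 1); column heights now [4 5 5 0], max=5
Drop 4: Z rot0 at col 1 lands with bottom-row=5; cleared 0 line(s) (total 1); column heights now [4 7 7 6], max=7
Drop 5: S rot2 at col 1 lands with bottom-row=7; cleared 0 line(s) (total 1); column heights now [4 8 9 9], max=9
Drop 6: I rot2 at col 0 lands with bottom-row=9; cleared 1 line(s) (total 2); column heights now [4 8 9 9], max=9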